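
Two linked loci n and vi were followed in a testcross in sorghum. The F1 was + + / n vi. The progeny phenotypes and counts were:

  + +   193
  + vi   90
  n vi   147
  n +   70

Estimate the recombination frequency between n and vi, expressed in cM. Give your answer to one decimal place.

The recombinant classes are + vi and n +: 90 + 70 = 160.
Recombination frequency = 160/500 = 0.3200 ≈ 32.0%, i.e. 32.0 cM.

32.0 cM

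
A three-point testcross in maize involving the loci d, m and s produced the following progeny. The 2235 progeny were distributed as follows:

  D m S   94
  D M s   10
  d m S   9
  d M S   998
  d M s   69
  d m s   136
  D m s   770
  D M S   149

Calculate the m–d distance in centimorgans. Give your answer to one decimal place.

13.6 centimorgans

The two most frequent reciprocal classes, D m s and d M S, are the parental types, so the F1 was D m s / d M S.
The two rarest classes, D M s and d m S, are the double crossovers. Comparing them with the parentals, only the m allele has switched, so m is the middle locus and the order is d – m – s.
Crossovers in the d–m interval produce the single-crossover classes d m s and D M S (136 + 149 = 285) plus the double crossovers (19).
RF(d–m) = (285 + 19) / 2235 = 304/2235 = 0.1360 → 13.6 centimorgans.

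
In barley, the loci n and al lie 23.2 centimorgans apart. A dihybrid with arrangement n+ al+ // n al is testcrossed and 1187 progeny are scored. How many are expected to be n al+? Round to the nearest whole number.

138

A map distance of 23.2 centimorgans corresponds to a recombination frequency of 0.232.
The F1 is n+ al+ / n al, so n al+ is a recombinant gamete class with expected frequency r/2 = 0.232/2 = 0.1160.
Expected number = 0.1160 × 1187 = 137.69 ≈ 138.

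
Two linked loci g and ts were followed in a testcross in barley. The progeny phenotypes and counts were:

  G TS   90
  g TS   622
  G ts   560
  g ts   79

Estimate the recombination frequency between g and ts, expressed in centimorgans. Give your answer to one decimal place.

12.5 centimorgans

The two most frequent classes, G ts (560) and g TS (622), are the parental types, so the F1 was G ts / g TS.
The recombinant classes are G TS and g ts: 90 + 79 = 169.
Recombination frequency = 169/1351 = 0.1251 ≈ 12.5%, i.e. 12.5 centimorgans.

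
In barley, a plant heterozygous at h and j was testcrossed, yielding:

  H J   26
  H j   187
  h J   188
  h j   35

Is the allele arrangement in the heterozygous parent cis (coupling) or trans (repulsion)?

The two most frequent classes are H j (187) and h J (188); these are the parental (non-recombinant) types.
So the F1 carried H j on one chromosome and h J on the other — the recessive alleles are on opposite chromosomes (trans / repulsion).

trans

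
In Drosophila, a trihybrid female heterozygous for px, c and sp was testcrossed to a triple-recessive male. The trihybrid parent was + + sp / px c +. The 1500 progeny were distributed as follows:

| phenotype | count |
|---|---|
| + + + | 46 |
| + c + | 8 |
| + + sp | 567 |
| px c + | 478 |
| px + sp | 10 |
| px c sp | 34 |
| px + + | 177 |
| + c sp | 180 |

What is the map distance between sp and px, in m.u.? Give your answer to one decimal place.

6.5 m.u.

The two rarest classes, px + sp and + c +, are the double crossovers. Comparing them with the parentals, only the px allele has switched, so px is the middle locus and the order is sp – px – c.
Crossovers in the sp–px interval produce the single-crossover classes + + + and px c sp (46 + 34 = 80) plus the double crossovers (18).
RF(sp–px) = (80 + 18) / 1500 = 98/1500 = 0.0653 → 6.5 m.u.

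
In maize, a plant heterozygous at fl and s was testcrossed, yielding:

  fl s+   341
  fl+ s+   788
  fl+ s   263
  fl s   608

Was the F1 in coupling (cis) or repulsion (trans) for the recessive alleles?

cis

The two most frequent classes are fl+ s+ (788) and fl s (608); these are the parental (non-recombinant) types.
So the F1 carried fl+ s+ on one chromosome and fl s on the other — the recessive alleles are on the same chromosome (cis / coupling).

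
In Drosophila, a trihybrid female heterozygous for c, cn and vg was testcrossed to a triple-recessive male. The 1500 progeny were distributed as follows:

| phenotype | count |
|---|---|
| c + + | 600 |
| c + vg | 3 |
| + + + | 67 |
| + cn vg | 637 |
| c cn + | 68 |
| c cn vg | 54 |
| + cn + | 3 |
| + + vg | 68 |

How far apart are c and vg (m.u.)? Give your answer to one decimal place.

8.5 m.u.

The two most frequent reciprocal classes, + cn vg and c + +, are the parental types, so the F1 was + cn vg / c + +.
The two rarest classes, + cn + and c + vg, are the double crossovers. Comparing them with the parentals, only the vg allele has switched, so vg is the middle locus and the order is cn – vg – c.
Crossovers in the vg–c interval produce the single-crossover classes c cn vg and + + + (54 + 67 = 121) plus the double crossovers (6).
RF(vg–c) = (121 + 6) / 1500 = 127/1500 = 0.0847 → 8.5 m.u.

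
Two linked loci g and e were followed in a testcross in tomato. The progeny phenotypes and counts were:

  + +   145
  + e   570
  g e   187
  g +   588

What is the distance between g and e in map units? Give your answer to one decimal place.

The two most frequent classes, + e (570) and g + (588), are the parental types, so the F1 was + e / g +.
The recombinant classes are + + and g e: 145 + 187 = 332.
Recombination frequency = 332/1490 = 0.2228 ≈ 22.3%, i.e. 22.3 map units.

22.3 map units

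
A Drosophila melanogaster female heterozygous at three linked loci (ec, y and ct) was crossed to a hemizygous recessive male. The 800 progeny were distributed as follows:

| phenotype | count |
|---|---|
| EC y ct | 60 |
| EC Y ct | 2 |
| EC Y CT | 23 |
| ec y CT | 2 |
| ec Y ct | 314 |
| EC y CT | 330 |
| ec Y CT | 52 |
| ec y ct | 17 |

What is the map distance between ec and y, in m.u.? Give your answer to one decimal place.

5.5 m.u.

The two most frequent reciprocal classes, ec Y ct and EC y CT, are the parental types, so the F1 was ec Y ct / EC y CT.
The two rarest classes, EC Y ct and ec y CT, are the double crossovers. Comparing them with the parentals, only the ec allele has switched, so ec is the middle locus and the order is ct – ec – y.
Crossovers in the ec–y interval produce the single-crossover classes ec y ct and EC Y CT (17 + 23 = 40) plus the double crossovers (4).
RF(ec–y) = (40 + 4) / 800 = 44/800 = 0.0550 → 5.5 m.u.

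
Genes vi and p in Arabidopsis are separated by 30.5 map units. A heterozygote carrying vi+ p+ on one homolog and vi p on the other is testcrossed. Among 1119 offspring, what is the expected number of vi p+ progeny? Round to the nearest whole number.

171

A map distance of 30.5 map units corresponds to a recombination frequency of 0.305.
The F1 is vi+ p+ / vi p, so vi p+ is a recombinant gamete class with expected frequency r/2 = 0.305/2 = 0.1525.
Expected number = 0.1525 × 1119 = 170.65 ≈ 171.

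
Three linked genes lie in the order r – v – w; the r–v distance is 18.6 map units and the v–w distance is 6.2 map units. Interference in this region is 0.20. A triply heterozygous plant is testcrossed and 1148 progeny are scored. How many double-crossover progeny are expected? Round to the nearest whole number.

11

Map distances give recombination frequencies of 0.186 and 0.062 for the two intervals.
With interference 0.20 (so coincidence = 0.80), expected double-crossover frequency = 0.186 × 0.062 × 0.80 = 0.00923.
Expected number = 0.00923 × 1148 = 10.59 ≈ 11.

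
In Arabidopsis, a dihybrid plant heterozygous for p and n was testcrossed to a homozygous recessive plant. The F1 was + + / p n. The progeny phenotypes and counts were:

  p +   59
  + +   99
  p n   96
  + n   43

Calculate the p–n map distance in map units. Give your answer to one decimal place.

34.3 map units

The recombinant classes are + n and p +: 43 + 59 = 102.
Recombination frequency = 102/297 = 0.3434 ≈ 34.3%, i.e. 34.3 map units.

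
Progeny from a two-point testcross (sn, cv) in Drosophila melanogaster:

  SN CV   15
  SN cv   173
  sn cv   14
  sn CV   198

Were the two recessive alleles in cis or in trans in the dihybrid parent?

The two most frequent classes are SN cv (173) and sn CV (198); these are the parental (non-recombinant) types.
So the F1 carried SN cv on one chromosome and sn CV on the other — the recessive alleles are on opposite chromosomes (trans / repulsion).

trans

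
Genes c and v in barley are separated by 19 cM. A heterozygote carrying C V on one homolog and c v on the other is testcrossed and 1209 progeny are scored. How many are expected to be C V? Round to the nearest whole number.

A map distance of 19 cM corresponds to a recombination frequency of 0.190.
The F1 is C V / c v, so C V is a parental gamete class with expected frequency (1 − r)/2 = 0.810/2 = 0.4050.
Expected number = 0.4050 × 1209 = 489.65 ≈ 490.

490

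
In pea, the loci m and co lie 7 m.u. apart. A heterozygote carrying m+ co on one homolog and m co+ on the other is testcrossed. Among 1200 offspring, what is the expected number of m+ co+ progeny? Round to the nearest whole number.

A map distance of 7 m.u. corresponds to a recombination frequency of 0.070.
The F1 is m+ co / m co+, so m+ co+ is a recombinant gamete class with expected frequency r/2 = 0.070/2 = 0.0350.
Expected number = 0.0350 × 1200 = 42.00 ≈ 42.

42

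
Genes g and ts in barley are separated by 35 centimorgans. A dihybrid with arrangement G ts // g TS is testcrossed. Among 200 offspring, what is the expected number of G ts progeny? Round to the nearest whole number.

A map distance of 35 centimorgans corresponds to a recombination frequency of 0.350.
The F1 is G ts / g TS, so G ts is a parental gamete class with expected frequency (1 − r)/2 = 0.650/2 = 0.3250.
Expected number = 0.3250 × 200 = 65.00 ≈ 65.

65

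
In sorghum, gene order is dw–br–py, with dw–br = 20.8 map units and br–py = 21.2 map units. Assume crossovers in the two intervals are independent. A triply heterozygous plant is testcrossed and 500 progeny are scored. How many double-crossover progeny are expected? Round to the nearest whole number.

Map distances give recombination frequencies of 0.208 and 0.212 for the two intervals.
With no interference, expected double-crossover frequency = 0.208 × 0.212 = 0.04410.
Expected number = 0.04410 × 500 = 22.05 ≈ 22.

22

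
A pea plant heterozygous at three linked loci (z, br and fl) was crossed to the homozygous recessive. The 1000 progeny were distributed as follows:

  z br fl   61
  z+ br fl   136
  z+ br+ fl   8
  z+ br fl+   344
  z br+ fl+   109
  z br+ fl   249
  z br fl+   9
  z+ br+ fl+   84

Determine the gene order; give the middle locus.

The two most frequent reciprocal classes, z br+ fl and z+ br fl+, are the parental types, so the F1 was z br+ fl / z+ br fl+.
The two rarest classes, z+ br+ fl and z br fl+, are the double crossovers. Comparing them with the parentals, only the z allele has switched, so z is the middle locus and the order is br – z – fl.

z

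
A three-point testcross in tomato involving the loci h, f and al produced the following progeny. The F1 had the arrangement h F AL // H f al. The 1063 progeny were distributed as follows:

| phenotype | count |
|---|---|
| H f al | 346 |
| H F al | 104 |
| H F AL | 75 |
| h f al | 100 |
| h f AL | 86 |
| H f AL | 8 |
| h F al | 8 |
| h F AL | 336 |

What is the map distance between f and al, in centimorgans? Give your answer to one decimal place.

The two rarest classes, h F al and H f AL, are the double crossovers. Comparing them with the parentals, only the al allele has switched, so al is the middle locus and the order is h – al – f.
Crossovers in the al–f interval produce the single-crossover classes h f AL and H F al (86 + 104 = 190) plus the double crossovers (16).
RF(al–f) = (190 + 16) / 1063 = 206/1063 = 0.1938 → 19.4 centimorgans.

19.4 centimorgans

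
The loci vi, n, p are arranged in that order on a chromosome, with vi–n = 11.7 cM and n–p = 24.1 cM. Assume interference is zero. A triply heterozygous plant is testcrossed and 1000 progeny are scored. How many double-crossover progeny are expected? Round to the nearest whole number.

28

Map distances give recombination frequencies of 0.117 and 0.241 for the two intervals.
With no interference, expected double-crossover frequency = 0.117 × 0.241 = 0.02820.
Expected number = 0.02820 × 1000 = 28.20 ≈ 28.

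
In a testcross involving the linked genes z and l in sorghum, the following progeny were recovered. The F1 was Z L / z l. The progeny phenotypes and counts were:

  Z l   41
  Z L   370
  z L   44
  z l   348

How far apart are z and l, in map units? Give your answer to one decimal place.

The recombinant classes are Z l and z L: 41 + 44 = 85.
Recombination frequency = 85/803 = 0.1059 ≈ 10.6%, i.e. 10.6 map units.

10.6 map units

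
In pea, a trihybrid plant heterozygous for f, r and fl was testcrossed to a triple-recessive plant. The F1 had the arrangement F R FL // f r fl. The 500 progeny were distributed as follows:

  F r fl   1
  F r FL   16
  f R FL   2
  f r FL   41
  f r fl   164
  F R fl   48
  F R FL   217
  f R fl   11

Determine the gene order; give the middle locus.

The two rarest classes, f R FL and F r fl, are the double crossovers. Comparing them with the parentals, only the f allele has switched, so f is the middle locus and the order is r – f – fl.

f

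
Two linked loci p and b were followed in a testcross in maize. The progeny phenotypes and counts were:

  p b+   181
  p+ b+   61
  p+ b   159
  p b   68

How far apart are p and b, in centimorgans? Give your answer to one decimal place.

27.5 centimorgans

The two most frequent classes, p+ b (159) and p b+ (181), are the parental types, so the F1 was p+ b / p b+.
The recombinant classes are p+ b+ and p b: 61 + 68 = 129.
Recombination frequency = 129/469 = 0.2751 ≈ 27.5%, i.e. 27.5 centimorgans.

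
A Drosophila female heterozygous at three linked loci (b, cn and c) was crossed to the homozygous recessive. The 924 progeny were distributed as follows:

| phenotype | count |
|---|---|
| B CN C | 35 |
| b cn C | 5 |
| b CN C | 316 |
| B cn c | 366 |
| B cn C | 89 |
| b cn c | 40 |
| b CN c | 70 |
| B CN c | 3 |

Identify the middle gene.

cn

The two most frequent reciprocal classes, B cn c and b CN C, are the parental types, so the F1 was B cn c / b CN C.
The two rarest classes, B CN c and b cn C, are the double crossovers. Comparing them with the parentals, only the cn allele has switched, so cn is the middle locus and the order is b – cn – c.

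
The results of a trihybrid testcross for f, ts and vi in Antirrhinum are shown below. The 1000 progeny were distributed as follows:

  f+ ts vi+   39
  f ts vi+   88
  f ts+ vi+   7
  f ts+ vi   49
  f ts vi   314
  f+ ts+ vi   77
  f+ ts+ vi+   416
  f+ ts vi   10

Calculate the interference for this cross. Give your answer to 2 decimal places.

The two most frequent reciprocal classes, f ts vi and f+ ts+ vi+, are the parental types, so the F1 was f ts vi / f+ ts+ vi+.
The two rarest classes, f+ ts vi and f ts+ vi+, are the double crossovers. Comparing them with the parentals, only the f allele has switched, so f is the middle locus and the order is vi – f – ts.
vi–f: (165 + 17)/1000 = 0.1820; f–ts: (88 + 17)/1000 = 0.1050.
Expected DCO frequency = 0.1820 × 0.1050 ≈ 0.01911; observed = 17/1000 ≈ 0.01700.
Coefficient of coincidence = 0.01700/0.01911 ≈ 0.89; interference = 1 − 0.89 = 0.11.

0.11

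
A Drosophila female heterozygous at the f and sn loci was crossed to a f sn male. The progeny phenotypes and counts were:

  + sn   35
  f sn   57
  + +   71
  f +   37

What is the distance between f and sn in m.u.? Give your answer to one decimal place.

The two most frequent classes, + + (71) and f sn (57), are the parental types, so the F1 was + + / f sn.
The recombinant classes are + sn and f +: 35 + 37 = 72.
Recombination frequency = 72/200 = 0.3600 ≈ 36.0%, i.e. 36.0 m.u.

36.0 m.u.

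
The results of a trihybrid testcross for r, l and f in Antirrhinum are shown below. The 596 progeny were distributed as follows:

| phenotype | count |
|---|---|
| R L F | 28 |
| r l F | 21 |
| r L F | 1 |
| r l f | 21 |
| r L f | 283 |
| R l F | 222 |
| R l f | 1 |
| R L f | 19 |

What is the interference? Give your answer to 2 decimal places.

The two most frequent reciprocal classes, R l F and r L f, are the parental types, so the F1 was R l F / r L f.
The two rarest classes, R l f and r L F, are the double crossovers. Comparing them with the parentals, only the f allele has switched, so f is the middle locus and the order is l – f – r.
l–f: (49 + 2)/596 = 0.0856; f–r: (40 + 2)/596 = 0.0705.
Expected DCO frequency = 0.0856 × 0.0705 ≈ 0.00603; observed = 2/596 ≈ 0.00336.
Coefficient of coincidence = 0.00336/0.00603 ≈ 0.56; interference = 1 − 0.56 = 0.44.

0.44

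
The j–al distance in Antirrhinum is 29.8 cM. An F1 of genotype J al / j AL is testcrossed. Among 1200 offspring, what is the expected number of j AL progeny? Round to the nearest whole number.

421

A map distance of 29.8 cM corresponds to a recombination frequency of 0.298.
The F1 is J al / j AL, so j AL is a parental gamete class with expected frequency (1 − r)/2 = 0.702/2 = 0.3510.
Expected number = 0.3510 × 1200 = 421.20 ≈ 421.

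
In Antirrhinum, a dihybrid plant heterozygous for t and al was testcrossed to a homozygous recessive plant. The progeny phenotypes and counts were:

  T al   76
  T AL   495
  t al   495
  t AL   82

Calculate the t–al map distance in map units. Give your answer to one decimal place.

The two most frequent classes, T AL (495) and t al (495), are the parental types, so the F1 was T AL / t al.
The recombinant classes are T al and t AL: 76 + 82 = 158.
Recombination frequency = 158/1148 = 0.1376 ≈ 13.8%, i.e. 13.8 map units.

13.8 map units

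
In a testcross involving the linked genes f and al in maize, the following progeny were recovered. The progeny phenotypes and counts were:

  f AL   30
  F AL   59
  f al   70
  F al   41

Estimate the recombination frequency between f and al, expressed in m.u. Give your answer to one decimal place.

The two most frequent classes, F AL (59) and f al (70), are the parental types, so the F1 was F AL / f al.
The recombinant classes are F al and f AL: 41 + 30 = 71.
Recombination frequency = 71/200 = 0.3550 ≈ 35.5%, i.e. 35.5 m.u.

35.5 m.u.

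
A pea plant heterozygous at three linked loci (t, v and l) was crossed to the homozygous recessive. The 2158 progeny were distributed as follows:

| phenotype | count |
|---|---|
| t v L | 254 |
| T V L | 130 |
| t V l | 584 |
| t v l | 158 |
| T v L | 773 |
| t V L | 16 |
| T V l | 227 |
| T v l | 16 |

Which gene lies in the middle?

l

The two most frequent reciprocal classes, T v L and t V l, are the parental types, so the F1 was T v L / t V l.
The two rarest classes, T v l and t V L, are the double crossovers. Comparing them with the parentals, only the l allele has switched, so l is the middle locus and the order is v – l – t.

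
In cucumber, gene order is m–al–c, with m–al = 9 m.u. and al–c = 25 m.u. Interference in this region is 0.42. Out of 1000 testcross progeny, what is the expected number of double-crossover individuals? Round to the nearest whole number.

13

Map distances give recombination frequencies of 0.090 and 0.250 for the two intervals.
With interference 0.42 (so coincidence = 0.58), expected double-crossover frequency = 0.090 × 0.250 × 0.58 = 0.01305.
Expected number = 0.01305 × 1000 = 13.05 ≈ 13.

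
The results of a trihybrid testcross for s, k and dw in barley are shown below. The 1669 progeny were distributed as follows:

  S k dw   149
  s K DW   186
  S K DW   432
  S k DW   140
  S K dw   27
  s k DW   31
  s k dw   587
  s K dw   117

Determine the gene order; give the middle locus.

The two most frequent reciprocal classes, S K DW and s k dw, are the parental types, so the F1 was S K DW / s k dw.
The two rarest classes, S K dw and s k DW, are the double crossovers. Comparing them with the parentals, only the dw allele has switched, so dw is the middle locus and the order is k – dw – s.

dw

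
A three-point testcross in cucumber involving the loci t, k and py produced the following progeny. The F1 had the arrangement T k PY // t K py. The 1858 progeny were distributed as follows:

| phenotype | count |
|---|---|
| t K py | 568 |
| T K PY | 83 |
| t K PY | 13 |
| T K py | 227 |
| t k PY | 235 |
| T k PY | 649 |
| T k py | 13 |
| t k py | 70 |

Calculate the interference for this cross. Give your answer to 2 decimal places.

0.45

The two rarest classes, T k py and t K PY, are the double crossovers. Comparing them with the parentals, only the py allele has switched, so py is the middle locus and the order is t – py – k.
t–py: (462 + 26)/1858 = 0.2626; py–k: (153 + 26)/1858 = 0.0963.
Expected DCO frequency = 0.2626 × 0.0963 ≈ 0.02529; observed = 26/1858 ≈ 0.01399.
Coefficient of coincidence = 0.01399/0.02529 ≈ 0.55; interference = 1 − 0.55 = 0.45.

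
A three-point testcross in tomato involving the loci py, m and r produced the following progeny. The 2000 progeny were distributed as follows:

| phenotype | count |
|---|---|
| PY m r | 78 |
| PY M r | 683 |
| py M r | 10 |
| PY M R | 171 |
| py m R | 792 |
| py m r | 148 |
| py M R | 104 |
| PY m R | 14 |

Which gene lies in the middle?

The two most frequent reciprocal classes, PY M r and py m R, are the parental types, so the F1 was PY M r / py m R.
The two rarest classes, py M r and PY m R, are the double crossovers. Comparing them with the parentals, only the py allele has switched, so py is the middle locus and the order is m – py – r.

py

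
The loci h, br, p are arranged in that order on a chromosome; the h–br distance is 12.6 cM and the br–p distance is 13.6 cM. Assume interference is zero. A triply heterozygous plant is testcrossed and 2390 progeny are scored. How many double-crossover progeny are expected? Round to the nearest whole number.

41

Map distances give recombination frequencies of 0.126 and 0.136 for the two intervals.
With no interference, expected double-crossover frequency = 0.126 × 0.136 = 0.01714.
Expected number = 0.01714 × 2390 = 40.96 ≈ 41.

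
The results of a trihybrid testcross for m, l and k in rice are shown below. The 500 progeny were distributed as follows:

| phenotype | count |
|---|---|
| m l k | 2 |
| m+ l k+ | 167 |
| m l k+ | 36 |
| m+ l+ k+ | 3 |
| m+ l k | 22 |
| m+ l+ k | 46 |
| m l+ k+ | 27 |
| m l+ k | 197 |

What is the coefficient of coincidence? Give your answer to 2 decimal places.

0.53

The two most frequent reciprocal classes, m+ l k+ and m l+ k, are the parental types, so the F1 was m+ l k+ / m l+ k.
The two rarest classes, m+ l+ k+ and m l k, are the double crossovers. Comparing them with the parentals, only the l allele has switched, so l is the middle locus and the order is k – l – m.
k–l: (49 + 5)/500 = 0.1080; l–m: (82 + 5)/500 = 0.1740.
Expected DCO frequency = 0.1080 × 0.1740 ≈ 0.01879; observed = 5/500 ≈ 0.01000.
Coefficient of coincidence = 0.01000/0.01879 ≈ 0.53.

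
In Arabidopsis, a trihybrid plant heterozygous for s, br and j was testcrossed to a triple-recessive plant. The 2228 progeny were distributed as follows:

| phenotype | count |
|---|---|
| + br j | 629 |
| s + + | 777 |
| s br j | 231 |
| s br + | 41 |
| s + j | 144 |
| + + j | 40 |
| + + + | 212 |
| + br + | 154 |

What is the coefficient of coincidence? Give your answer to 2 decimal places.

The two most frequent reciprocal classes, + br j and s + +, are the parental types, so the F1 was + br j / s + +.
The two rarest classes, + + j and s br +, are the double crossovers. Comparing them with the parentals, only the br allele has switched, so br is the middle locus and the order is s – br – j.
s–br: (443 + 81)/2228 = 0.2352; br–j: (298 + 81)/2228 = 0.1701.
Expected DCO frequency = 0.2352 × 0.1701 ≈ 0.04001; observed = 81/2228 ≈ 0.03636.
Coefficient of coincidence = 0.03636/0.04001 ≈ 0.91.

0.91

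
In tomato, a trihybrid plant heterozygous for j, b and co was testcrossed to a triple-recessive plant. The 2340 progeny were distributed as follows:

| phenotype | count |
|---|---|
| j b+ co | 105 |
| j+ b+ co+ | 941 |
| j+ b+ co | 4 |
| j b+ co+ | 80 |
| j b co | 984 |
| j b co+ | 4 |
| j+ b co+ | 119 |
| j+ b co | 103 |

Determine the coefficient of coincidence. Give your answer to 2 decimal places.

The two most frequent reciprocal classes, j b co and j+ b+ co+, are the parental types, so the F1 was j b co / j+ b+ co+.
The two rarest classes, j b co+ and j+ b+ co, are the double crossovers. Comparing them with the parentals, only the co allele has switched, so co is the middle locus and the order is j – co – b.
j–co: (183 + 8)/2340 = 0.0816; co–b: (224 + 8)/2340 = 0.0991.
Expected DCO frequency = 0.0816 × 0.0991 ≈ 0.00809; observed = 8/2340 ≈ 0.00342.
Coefficient of coincidence = 0.00342/0.00809 ≈ 0.42.

0.42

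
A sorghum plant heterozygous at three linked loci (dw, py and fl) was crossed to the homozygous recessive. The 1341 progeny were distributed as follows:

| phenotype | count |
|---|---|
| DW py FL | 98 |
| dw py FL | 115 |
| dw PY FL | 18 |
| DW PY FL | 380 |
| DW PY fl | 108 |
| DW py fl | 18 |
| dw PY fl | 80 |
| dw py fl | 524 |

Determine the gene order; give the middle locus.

dw

The two most frequent reciprocal classes, dw py fl and DW PY FL, are the parental types, so the F1 was dw py fl / DW PY FL.
The two rarest classes, DW py fl and dw PY FL, are the double crossovers. Comparing them with the parentals, only the dw allele has switched, so dw is the middle locus and the order is fl – dw – py.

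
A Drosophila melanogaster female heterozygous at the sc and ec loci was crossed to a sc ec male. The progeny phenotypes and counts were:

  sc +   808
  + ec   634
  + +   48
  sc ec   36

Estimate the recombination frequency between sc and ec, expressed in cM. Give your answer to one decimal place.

5.5 cM

The two most frequent classes, + ec (634) and sc + (808), are the parental types, so the F1 was + ec / sc +.
The recombinant classes are + + and sc ec: 48 + 36 = 84.
Recombination frequency = 84/1526 = 0.0550 ≈ 5.5%, i.e. 5.5 cM.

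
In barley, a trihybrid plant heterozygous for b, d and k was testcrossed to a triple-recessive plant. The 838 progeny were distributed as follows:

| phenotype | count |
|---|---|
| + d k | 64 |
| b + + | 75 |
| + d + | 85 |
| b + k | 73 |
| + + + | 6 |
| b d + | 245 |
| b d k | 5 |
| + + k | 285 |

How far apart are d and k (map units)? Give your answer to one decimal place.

17.9 map units

The two most frequent reciprocal classes, + + k and b d +, are the parental types, so the F1 was + + k / b d +.
The two rarest classes, + + + and b d k, are the double crossovers. Comparing them with the parentals, only the k allele has switched, so k is the middle locus and the order is b – k – d.
Crossovers in the k–d interval produce the single-crossover classes + d k and b + + (64 + 75 = 139) plus the double crossovers (11).
RF(k–d) = (139 + 11) / 838 = 150/838 = 0.1790 → 17.9 map units.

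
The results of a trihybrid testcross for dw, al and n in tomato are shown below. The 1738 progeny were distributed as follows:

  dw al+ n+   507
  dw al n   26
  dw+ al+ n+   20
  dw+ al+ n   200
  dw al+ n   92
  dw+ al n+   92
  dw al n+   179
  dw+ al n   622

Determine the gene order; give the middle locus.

dw

The two most frequent reciprocal classes, dw al+ n+ and dw+ al n, are the parental types, so the F1 was dw al+ n+ / dw+ al n.
The two rarest classes, dw+ al+ n+ and dw al n, are the double crossovers. Comparing them with the parentals, only the dw allele has switched, so dw is the middle locus and the order is n – dw – al.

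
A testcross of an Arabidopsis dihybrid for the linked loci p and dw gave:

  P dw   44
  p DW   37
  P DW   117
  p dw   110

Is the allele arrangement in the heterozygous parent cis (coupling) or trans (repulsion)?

The two most frequent classes are P DW (117) and p dw (110); these are the parental (non-recombinant) types.
So the F1 carried P DW on one chromosome and p dw on the other — the recessive alleles are on the same chromosome (cis / coupling).

cis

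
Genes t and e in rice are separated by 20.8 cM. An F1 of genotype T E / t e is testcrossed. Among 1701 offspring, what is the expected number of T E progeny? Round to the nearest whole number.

674

A map distance of 20.8 cM corresponds to a recombination frequency of 0.208.
The F1 is T E / t e, so T E is a parental gamete class with expected frequency (1 − r)/2 = 0.792/2 = 0.3960.
Expected number = 0.3960 × 1701 = 673.60 ≈ 674.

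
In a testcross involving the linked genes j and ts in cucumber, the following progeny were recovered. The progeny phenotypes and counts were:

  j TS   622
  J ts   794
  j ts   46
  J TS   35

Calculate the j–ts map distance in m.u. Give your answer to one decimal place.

The two most frequent classes, J ts (794) and j TS (622), are the parental types, so the F1 was J ts / j TS.
The recombinant classes are J TS and j ts: 35 + 46 = 81.
Recombination frequency = 81/1497 = 0.0541 ≈ 5.4%, i.e. 5.4 m.u.

5.4 m.u.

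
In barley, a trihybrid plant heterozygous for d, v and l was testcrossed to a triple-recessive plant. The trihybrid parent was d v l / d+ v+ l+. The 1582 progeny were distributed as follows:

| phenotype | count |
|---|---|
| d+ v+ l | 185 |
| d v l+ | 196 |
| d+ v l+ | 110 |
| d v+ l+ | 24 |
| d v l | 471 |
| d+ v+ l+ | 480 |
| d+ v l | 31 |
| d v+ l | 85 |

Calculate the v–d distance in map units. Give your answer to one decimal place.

15.8 map units

The two rarest classes, d+ v l and d v+ l+, are the double crossovers. Comparing them with the parentals, only the d allele has switched, so d is the middle locus and the order is v – d – l.
Crossovers in the v–d interval produce the single-crossover classes d v+ l and d+ v l+ (85 + 110 = 195) plus the double crossovers (55).
RF(v–d) = (195 + 55) / 1582 = 250/1582 = 0.1580 → 15.8 map units.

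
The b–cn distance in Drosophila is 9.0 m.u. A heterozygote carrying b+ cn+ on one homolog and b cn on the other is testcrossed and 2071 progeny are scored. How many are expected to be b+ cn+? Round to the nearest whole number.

942

A map distance of 9.0 m.u. corresponds to a recombination frequency of 0.090.
The F1 is b+ cn+ / b cn, so b+ cn+ is a parental gamete class with expected frequency (1 − r)/2 = 0.910/2 = 0.4550.
Expected number = 0.4550 × 2071 = 942.31 ≈ 942.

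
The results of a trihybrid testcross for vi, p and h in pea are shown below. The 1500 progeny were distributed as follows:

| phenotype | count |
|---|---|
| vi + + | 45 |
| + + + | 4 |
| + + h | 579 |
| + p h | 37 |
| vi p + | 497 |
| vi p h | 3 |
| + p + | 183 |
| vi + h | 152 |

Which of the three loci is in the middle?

The two most frequent reciprocal classes, vi p + and + + h, are the parental types, so the F1 was vi p + / + + h.
The two rarest classes, vi p h and + + +, are the double crossovers. Comparing them with the parentals, only the h allele has switched, so h is the middle locus and the order is p – h – vi.

h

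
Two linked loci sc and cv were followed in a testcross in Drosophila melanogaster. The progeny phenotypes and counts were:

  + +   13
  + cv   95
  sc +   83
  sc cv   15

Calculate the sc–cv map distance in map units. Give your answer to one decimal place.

13.6 map units

The two most frequent classes, + cv (95) and sc + (83), are the parental types, so the F1 was + cv / sc +.
The recombinant classes are + + and sc cv: 13 + 15 = 28.
Recombination frequency = 28/206 = 0.1359 ≈ 13.6%, i.e. 13.6 map units.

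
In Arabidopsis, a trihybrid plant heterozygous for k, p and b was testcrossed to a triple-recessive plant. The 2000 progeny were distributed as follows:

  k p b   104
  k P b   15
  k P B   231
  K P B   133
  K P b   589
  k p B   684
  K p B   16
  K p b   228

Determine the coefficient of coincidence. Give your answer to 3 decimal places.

The two most frequent reciprocal classes, K P b and k p B, are the parental types, so the F1 was K P b / k p B.
The two rarest classes, k P b and K p B, are the double crossovers. Comparing them with the parentals, only the k allele has switched, so k is the middle locus and the order is b – k – p.
b–k: (237 + 31)/2000 = 0.1340; k–p: (459 + 31)/2000 = 0.2450.
Expected DCO frequency = 0.1340 × 0.2450 ≈ 0.03283; observed = 31/2000 ≈ 0.01550.
Coefficient of coincidence = 0.01550/0.03283 ≈ 0.472.

0.472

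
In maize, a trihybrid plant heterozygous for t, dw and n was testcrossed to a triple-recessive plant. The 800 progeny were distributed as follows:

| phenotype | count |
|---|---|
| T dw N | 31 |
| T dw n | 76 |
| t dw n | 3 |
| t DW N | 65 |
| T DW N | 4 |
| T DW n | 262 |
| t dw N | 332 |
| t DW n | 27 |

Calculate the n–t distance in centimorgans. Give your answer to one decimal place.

The two most frequent reciprocal classes, T DW n and t dw N, are the parental types, so the F1 was T DW n / t dw N.
The two rarest classes, T DW N and t dw n, are the double crossovers. Comparing them with the parentals, only the n allele has switched, so n is the middle locus and the order is t – n – dw.
Crossovers in the t–n interval produce the single-crossover classes t DW n and T dw N (27 + 31 = 58) plus the double crossovers (7).
RF(t–n) = (58 + 7) / 800 = 65/800 = 0.0813 → 8.1 centimorgans.

8.1 centimorgans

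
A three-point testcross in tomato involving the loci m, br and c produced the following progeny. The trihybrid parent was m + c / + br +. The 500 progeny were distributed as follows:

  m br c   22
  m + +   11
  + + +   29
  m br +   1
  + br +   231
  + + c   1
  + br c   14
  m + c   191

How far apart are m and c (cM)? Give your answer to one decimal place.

The two rarest classes, + + c and m br +, are the double crossovers. Comparing them with the parentals, only the m allele has switched, so m is the middle locus and the order is br – m – c.
Crossovers in the m–c interval produce the single-crossover classes m + + and + br c (11 + 14 = 25) plus the double crossovers (2).
RF(m–c) = (25 + 2) / 500 = 27/500 = 0.0540 → 5.4 cM.

5.4 cM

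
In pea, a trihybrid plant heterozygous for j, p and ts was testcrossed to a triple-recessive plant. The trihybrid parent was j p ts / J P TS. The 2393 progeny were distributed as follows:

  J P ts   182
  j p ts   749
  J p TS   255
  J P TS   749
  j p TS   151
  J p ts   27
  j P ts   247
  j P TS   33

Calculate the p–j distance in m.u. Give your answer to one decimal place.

23.5 m.u.

The two rarest classes, J p ts and j P TS, are the double crossovers. Comparing them with the parentals, only the j allele has switched, so j is the middle locus and the order is p – j – ts.
Crossovers in the p–j interval produce the single-crossover classes j P ts and J p TS (247 + 255 = 502) plus the double crossovers (60).
RF(p–j) = (502 + 60) / 2393 = 562/2393 = 0.2349 → 23.5 m.u.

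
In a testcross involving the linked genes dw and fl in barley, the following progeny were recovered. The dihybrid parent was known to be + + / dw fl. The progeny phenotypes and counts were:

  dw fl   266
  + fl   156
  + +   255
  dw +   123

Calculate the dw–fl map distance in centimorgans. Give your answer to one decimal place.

The recombinant classes are + fl and dw +: 156 + 123 = 279.
Recombination frequency = 279/800 = 0.3488 ≈ 34.9%, i.e. 34.9 centimorgans.

34.9 centimorgans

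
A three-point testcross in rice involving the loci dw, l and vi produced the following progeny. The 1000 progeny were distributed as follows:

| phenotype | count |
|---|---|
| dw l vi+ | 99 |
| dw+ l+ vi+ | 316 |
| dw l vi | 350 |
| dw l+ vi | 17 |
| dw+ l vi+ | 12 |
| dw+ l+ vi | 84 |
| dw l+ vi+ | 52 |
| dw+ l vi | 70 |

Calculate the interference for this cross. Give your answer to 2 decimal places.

0.09

The two most frequent reciprocal classes, dw+ l+ vi+ and dw l vi, are the parental types, so the F1 was dw+ l+ vi+ / dw l vi.
The two rarest classes, dw+ l vi+ and dw l+ vi, are the double crossovers. Comparing them with the parentals, only the l allele has switched, so l is the middle locus and the order is dw – l – vi.
dw–l: (122 + 29)/1000 = 0.1510; l–vi: (183 + 29)/1000 = 0.2120.
Expected DCO frequency = 0.1510 × 0.2120 ≈ 0.03201; observed = 29/1000 ≈ 0.02900.
Coefficient of coincidence = 0.02900/0.03201 ≈ 0.91; interference = 1 − 0.91 = 0.09.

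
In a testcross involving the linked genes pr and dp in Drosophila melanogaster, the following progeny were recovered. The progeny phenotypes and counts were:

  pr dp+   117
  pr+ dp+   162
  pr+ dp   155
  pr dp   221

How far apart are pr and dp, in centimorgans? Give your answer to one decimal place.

The two most frequent classes, pr+ dp+ (162) and pr dp (221), are the parental types, so the F1 was pr+ dp+ / pr dp.
The recombinant classes are pr+ dp and pr dp+: 155 + 117 = 272.
Recombination frequency = 272/655 = 0.4153 ≈ 41.5%, i.e. 41.5 centimorgans.

41.5 centimorgans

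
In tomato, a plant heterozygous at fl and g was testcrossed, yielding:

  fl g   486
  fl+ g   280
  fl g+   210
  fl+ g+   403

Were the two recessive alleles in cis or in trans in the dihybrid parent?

cis

The two most frequent classes are fl+ g+ (403) and fl g (486); these are the parental (non-recombinant) types.
So the F1 carried fl+ g+ on one chromosome and fl g on the other — the recessive alleles are on the same chromosome (cis / coupling).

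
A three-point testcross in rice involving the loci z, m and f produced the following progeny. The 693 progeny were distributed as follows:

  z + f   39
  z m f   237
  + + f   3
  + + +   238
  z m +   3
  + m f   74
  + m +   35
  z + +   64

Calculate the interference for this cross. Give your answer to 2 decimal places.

The two most frequent reciprocal classes, + + + and z m f, are the parental types, so the F1 was + + + / z m f.
The two rarest classes, + + f and z m +, are the double crossovers. Comparing them with the parentals, only the f allele has switched, so f is the middle locus and the order is m – f – z.
m–f: (74 + 6)/693 = 0.1154; f–z: (138 + 6)/693 = 0.2078.
Expected DCO frequency = 0.1154 × 0.2078 ≈ 0.02398; observed = 6/693 ≈ 0.00866.
Coefficient of coincidence = 0.00866/0.02398 ≈ 0.36; interference = 1 − 0.36 = 0.64.

0.64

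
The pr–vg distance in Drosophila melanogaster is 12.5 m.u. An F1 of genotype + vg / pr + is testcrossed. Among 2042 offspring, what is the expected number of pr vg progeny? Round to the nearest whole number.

128

A map distance of 12.5 m.u. corresponds to a recombination frequency of 0.125.
The F1 is + vg / pr +, so pr vg is a recombinant gamete class with expected frequency r/2 = 0.125/2 = 0.0625.
Expected number = 0.0625 × 2042 = 127.62 ≈ 128.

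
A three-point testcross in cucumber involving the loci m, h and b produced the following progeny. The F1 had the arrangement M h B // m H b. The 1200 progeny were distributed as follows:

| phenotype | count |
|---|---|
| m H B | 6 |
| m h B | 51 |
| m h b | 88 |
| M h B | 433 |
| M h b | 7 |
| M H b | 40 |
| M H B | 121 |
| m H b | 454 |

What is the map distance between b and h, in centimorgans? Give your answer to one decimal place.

The two rarest classes, M h b and m H B, are the double crossovers. Comparing them with the parentals, only the b allele has switched, so b is the middle locus and the order is m – b – h.
Crossovers in the b–h interval produce the single-crossover classes M H B and m h b (121 + 88 = 209) plus the double crossovers (13).
RF(b–h) = (209 + 13) / 1200 = 222/1200 = 0.1850 → 18.5 centimorgans.

18.5 centimorgans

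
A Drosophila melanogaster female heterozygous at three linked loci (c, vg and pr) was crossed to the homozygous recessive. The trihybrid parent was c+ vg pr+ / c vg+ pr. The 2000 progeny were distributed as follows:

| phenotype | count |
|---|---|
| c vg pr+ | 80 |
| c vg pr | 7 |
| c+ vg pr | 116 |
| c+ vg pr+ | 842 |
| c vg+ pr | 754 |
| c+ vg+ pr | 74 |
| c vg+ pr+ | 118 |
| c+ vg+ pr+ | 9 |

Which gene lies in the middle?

vg

The two rarest classes, c+ vg+ pr+ and c vg pr, are the double crossovers. Comparing them with the parentals, only the vg allele has switched, so vg is the middle locus and the order is c – vg – pr.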